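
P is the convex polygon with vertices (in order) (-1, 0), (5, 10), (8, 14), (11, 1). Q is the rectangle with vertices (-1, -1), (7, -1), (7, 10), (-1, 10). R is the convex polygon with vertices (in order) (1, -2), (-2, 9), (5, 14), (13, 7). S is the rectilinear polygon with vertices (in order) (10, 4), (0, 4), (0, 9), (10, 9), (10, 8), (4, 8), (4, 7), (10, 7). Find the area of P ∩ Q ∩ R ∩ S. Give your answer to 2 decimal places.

17.50

The intersection is the polygon with vertices (7,8), (4,8), (4,7), (7,7), (7,4), (1.4,4), (4.4,9), (7,9).
By the shoelace formula its area is 17.50.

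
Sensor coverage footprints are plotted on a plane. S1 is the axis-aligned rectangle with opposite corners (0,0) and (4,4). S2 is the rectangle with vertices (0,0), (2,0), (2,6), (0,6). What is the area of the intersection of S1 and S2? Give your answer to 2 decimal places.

|S1∩S2|: x∈[0,2], y∈[0,4] → 2·4 = 8.

8.00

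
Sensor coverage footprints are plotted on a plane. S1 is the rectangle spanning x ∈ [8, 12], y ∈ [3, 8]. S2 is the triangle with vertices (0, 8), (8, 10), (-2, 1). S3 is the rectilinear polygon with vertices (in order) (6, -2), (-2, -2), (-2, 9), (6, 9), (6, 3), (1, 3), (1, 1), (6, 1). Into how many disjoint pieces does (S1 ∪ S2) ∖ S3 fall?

(S1 ∪ S2) ∖ S3 splits into 2 disjoint pieces (area 20, area 1.8).

2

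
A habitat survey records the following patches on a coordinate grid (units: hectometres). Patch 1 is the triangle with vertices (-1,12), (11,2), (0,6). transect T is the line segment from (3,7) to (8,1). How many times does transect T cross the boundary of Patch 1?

1

The segment meets the boundary at (5.5,4).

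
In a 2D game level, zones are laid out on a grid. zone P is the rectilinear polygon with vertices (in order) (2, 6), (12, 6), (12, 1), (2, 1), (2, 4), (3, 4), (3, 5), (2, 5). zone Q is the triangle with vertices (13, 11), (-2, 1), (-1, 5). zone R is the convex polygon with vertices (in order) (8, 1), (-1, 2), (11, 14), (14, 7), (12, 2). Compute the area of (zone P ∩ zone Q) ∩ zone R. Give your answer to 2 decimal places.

2.67

|zone P ∩ zone Q| = 3.1667.
|(zone P ∩ zone Q) ∩ zone R| = 2.67.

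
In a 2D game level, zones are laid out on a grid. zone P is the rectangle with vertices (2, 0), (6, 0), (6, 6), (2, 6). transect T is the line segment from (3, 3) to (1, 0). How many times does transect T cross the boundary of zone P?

1

The segment meets the boundary at (2,1.5).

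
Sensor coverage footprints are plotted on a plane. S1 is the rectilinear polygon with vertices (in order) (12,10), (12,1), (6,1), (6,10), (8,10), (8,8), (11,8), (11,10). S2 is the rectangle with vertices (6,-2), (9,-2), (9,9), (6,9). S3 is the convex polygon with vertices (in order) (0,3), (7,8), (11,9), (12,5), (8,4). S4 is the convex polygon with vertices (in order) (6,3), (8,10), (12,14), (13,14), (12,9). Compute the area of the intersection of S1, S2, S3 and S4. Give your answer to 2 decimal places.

6.79

The intersection is the polygon with vertices (8,8.25), (8,8), (9,8), (9,6), (6.857,3.857), (6.222,3.778), (7.462,8.115).
By the shoelace formula its area is 6.79.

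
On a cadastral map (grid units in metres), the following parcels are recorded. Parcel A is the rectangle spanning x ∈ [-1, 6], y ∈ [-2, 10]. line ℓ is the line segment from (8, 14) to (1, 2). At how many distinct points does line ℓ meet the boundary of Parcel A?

The segment meets the boundary at (5.667,10).

1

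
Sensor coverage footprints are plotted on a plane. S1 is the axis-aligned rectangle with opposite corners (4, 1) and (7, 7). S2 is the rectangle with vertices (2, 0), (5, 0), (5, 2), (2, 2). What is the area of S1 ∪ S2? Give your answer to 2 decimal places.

By inclusion–exclusion:
Individual areas: |S1| = 18, |S2| = 6.
|S1∩S2|: x∈[4,5], y∈[1,2] → 1·1 = 1.
|S1 ∪ S2| = 24 − 1 = 23.00.

23.00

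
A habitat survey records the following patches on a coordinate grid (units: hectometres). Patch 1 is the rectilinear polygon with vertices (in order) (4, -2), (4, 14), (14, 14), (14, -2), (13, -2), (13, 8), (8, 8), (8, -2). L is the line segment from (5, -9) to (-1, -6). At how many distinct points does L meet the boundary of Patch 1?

0

The segment lies entirely outside Patch 1 and never meets its boundary.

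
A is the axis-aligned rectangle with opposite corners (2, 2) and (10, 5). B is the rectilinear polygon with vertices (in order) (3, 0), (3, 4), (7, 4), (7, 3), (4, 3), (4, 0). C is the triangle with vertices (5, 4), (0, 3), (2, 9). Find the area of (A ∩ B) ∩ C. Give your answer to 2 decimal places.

The region (A ∩ B) ∩ C is the polygon with vertices (3,4), (5,4), (3,3.6).
By the shoelace formula its area is 0.40.

0.40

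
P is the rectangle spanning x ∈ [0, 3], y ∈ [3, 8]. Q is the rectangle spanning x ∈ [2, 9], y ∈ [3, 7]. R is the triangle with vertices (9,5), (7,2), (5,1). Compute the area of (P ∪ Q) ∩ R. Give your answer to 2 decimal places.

The region (P ∪ Q) ∩ R is the polygon with vertices (7,3), (9,5), (7.667,3).
By the shoelace formula its area is 0.67.

0.67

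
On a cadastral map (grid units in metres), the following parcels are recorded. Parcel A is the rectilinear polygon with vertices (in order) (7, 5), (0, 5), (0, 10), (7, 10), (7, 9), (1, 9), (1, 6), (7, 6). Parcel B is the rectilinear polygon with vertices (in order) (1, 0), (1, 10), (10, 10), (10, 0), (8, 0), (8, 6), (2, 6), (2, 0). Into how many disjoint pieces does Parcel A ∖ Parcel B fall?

Parcel A ∖ Parcel B splits into 2 disjoint pieces (area 5, area 5).

2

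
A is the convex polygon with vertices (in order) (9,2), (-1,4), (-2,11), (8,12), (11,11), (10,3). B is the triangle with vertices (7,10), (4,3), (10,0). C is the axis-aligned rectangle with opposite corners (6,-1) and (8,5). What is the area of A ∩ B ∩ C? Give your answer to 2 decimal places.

The intersection is the polygon with vertices (6,2.6), (6,5), (8,5), (8,2.2).
By the shoelace formula its area is 5.20.

5.20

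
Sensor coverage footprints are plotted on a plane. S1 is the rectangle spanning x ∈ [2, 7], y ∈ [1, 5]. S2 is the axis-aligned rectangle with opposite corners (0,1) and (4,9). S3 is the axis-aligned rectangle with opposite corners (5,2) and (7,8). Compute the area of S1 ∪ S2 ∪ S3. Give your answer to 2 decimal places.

50.00

By inclusion–exclusion:
Individual areas: |S1| = 20, |S2| = 32, |S3| = 12.
|S1∩S2|: x∈[2,4], y∈[1,5] → 2·4 = 8.
|S1∩S3|: x∈[5,7], y∈[2,5] → 2·3 = 6.
|S2∩S3| = 0 (no overlap).
|S1∩S2∩S3| = 0.
|S1 ∪ S2 ∪ S3| = 64 − 14 + 0 = 50.00.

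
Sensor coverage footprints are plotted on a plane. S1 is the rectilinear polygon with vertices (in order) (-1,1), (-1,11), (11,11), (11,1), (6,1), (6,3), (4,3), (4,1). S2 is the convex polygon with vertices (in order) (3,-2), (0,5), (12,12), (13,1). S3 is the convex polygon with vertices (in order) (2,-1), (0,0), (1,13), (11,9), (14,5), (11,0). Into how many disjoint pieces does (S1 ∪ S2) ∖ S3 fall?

(S1 ∪ S2) ∖ S3 splits into 4 disjoint pieces (area 14.6154, area 9.4951, area 1.777, area 3.5205).

4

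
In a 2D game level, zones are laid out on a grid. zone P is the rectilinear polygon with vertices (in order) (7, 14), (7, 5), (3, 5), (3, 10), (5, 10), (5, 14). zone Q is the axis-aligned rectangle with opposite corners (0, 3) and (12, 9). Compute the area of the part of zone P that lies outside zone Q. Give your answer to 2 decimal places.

|zone P| = 28, |zone P∩zone Q| = 16.
|zone P ∖ zone Q| = |zone P| − |zone P∩zone Q| = 28 − 16 = 12.00.

12.00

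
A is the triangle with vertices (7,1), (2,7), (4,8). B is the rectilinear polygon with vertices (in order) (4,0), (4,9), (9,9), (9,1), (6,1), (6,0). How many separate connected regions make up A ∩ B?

A ∩ B is a single connected region.

1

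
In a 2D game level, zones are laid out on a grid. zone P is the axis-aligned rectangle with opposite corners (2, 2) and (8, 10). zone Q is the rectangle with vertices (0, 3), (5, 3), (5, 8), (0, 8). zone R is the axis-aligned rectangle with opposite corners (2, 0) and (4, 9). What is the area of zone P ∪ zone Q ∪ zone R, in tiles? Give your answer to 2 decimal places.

62.00

By inclusion–exclusion:
Individual areas: |zone P| = 48, |zone Q| = 25, |zone R| = 18.
|zone P∩zone Q|: x∈[2,5], y∈[3,8] → 3·5 = 15.
|zone P∩zone R|: x∈[2,4], y∈[2,9] → 2·7 = 14.
|zone Q∩zone R|: x∈[2,4], y∈[3,8] → 2·5 = 10.
|zone P∩zone Q∩zone R| = 10.
|zone P ∪ zone Q ∪ zone R| = 91 − 39 + 10 = 62.00.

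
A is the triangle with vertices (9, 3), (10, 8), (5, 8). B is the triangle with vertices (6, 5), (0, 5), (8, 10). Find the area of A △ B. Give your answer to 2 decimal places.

|A| = 12.5, |B| = 15, |A∩B| = 2.0167.
|A △ B| = |A| + |B| − 2·|A∩B| = 12.5 + 15 − 4.0333 = 23.47.

23.47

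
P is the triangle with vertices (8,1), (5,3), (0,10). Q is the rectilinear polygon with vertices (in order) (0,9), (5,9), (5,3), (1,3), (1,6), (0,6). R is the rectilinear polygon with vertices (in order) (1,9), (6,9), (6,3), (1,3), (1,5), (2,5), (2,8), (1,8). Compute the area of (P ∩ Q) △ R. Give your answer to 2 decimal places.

24.15

|P ∩ Q| = 3.3502.
|(P ∩ Q) ∩ R| = 3.0992.
|(P ∩ Q) △ R| = 3.3502 + 27 − 6.1984 = 24.15.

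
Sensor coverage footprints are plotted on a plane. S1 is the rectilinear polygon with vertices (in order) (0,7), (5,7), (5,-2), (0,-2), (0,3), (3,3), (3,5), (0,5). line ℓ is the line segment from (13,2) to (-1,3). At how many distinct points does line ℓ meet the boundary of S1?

2

The segment meets the boundary at (0,2.929), (5,2.571).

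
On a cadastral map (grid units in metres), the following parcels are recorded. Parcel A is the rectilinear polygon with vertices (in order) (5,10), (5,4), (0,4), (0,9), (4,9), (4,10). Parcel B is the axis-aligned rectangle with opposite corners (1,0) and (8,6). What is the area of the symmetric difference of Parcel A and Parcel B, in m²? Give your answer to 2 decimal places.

52.00

|Parcel A| = 26, |Parcel B| = 42, |Parcel A∩Parcel B| = 8.
|Parcel A △ Parcel B| = |Parcel A| + |Parcel B| − 2·|Parcel A∩Parcel B| = 26 + 42 − 16 = 52.00.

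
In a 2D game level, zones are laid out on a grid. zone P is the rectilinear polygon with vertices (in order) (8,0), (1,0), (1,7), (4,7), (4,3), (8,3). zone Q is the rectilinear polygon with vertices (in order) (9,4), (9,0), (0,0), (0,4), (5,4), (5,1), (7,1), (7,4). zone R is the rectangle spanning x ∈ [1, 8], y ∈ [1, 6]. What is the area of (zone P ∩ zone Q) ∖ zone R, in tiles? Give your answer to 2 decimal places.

7.00

|zone P ∩ zone Q| = 20.
|(zone P ∩ zone Q) ∩ zone R| = 13.
|(zone P ∩ zone Q) ∖ zone R| = 20 − 13 = 7.00.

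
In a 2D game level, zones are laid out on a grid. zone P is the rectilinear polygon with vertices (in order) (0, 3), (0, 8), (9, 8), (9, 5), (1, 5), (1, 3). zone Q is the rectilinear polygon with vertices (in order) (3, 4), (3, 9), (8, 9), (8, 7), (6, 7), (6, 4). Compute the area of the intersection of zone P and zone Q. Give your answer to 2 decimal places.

The intersection is the polygon with vertices (8,8), (8,7), (6,7), (6,5), (3,5), (3,8).
By the shoelace formula its area is 11.00.

11.00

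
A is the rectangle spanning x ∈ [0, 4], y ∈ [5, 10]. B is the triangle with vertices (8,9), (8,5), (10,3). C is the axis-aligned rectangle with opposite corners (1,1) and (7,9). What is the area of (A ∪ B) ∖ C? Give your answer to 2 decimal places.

12.00

|A ∪ B| = 24.
|(A ∪ B) ∩ C| = 12.
|(A ∪ B) ∖ C| = 24 − 12 = 12.00.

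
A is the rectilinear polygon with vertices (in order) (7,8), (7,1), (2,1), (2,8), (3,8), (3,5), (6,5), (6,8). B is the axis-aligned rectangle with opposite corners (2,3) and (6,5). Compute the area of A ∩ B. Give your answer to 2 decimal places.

The intersection is the polygon with vertices (2,5), (3,5), (6,5), (6,3), (2,3).
By the shoelace formula its area is 8.00.

8.00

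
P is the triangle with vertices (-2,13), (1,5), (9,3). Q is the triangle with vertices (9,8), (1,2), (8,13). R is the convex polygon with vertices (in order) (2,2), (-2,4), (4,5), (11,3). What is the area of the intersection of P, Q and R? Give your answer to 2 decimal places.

The intersection is the polygon with vertices (2.78,4.797), (4,5), (4.724,4.793), (4,4.25), (2.647,4.588).
By the shoelace formula its area is 0.89.

0.89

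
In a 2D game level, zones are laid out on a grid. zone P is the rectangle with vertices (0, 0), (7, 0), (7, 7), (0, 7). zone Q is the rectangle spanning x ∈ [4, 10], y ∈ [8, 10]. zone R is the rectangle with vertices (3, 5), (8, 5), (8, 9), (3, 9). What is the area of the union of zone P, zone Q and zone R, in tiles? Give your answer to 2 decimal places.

69.00

By inclusion–exclusion:
Individual areas: |zone P| = 49, |zone Q| = 12, |zone R| = 20.
|zone P∩zone Q| = 0 (no overlap).
|zone P∩zone R|: x∈[3,7], y∈[5,7] → 4·2 = 8.
|zone Q∩zone R|: x∈[4,8], y∈[8,9] → 4·1 = 4.
|zone P∩zone Q∩zone R| = 0.
|zone P ∪ zone Q ∪ zone R| = 81 − 12 + 0 = 69.00.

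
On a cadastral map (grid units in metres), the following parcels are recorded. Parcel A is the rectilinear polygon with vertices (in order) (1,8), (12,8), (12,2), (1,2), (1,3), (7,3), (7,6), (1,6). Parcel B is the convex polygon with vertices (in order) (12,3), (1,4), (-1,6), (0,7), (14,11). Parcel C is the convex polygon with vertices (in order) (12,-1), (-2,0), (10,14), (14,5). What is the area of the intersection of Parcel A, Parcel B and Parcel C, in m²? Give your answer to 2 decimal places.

The intersection is the polygon with vertices (12,3), (7,3.454), (7,6), (3.143,6), (4.857,8), (12,8).
By the shoelace formula its area is 29.86.

29.86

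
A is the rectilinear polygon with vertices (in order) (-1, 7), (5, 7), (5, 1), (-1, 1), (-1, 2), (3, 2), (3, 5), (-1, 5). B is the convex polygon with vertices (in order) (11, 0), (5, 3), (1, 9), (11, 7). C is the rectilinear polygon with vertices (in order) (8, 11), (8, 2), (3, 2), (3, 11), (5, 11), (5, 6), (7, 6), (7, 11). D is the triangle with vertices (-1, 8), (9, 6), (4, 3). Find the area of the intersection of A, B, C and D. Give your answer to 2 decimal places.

The intersection is the polygon with vertices (5,3.6), (4.714,3.429), (3,6), (3,7), (4,7), (5,6.8), (5,6).
By the shoelace formula its area is 4.81.

4.81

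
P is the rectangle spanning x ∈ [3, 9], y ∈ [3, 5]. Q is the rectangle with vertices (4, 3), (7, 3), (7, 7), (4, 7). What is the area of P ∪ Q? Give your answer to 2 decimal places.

18.00

By inclusion–exclusion:
Individual areas: |P| = 12, |Q| = 12.
|P∩Q|: x∈[4,7], y∈[3,5] → 3·2 = 6.
|P ∪ Q| = 24 − 6 = 18.00.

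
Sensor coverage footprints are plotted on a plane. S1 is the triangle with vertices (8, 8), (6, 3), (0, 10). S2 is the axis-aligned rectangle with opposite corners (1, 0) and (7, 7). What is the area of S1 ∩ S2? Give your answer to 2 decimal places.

9.61

The intersection is the polygon with vertices (6,3), (2.571,7), (7,7), (7,5.5).
By the shoelace formula its area is 9.61.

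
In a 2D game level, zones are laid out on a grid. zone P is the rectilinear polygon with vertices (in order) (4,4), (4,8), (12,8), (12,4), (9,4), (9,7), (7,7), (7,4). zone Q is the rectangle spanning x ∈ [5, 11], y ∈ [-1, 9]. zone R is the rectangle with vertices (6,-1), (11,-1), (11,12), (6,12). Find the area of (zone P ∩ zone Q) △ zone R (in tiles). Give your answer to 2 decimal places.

|zone P ∩ zone Q| = 18.
|(zone P ∩ zone Q) ∩ zone R| = 14.
|(zone P ∩ zone Q) △ zone R| = 18 + 65 − 28 = 55.00.

55.00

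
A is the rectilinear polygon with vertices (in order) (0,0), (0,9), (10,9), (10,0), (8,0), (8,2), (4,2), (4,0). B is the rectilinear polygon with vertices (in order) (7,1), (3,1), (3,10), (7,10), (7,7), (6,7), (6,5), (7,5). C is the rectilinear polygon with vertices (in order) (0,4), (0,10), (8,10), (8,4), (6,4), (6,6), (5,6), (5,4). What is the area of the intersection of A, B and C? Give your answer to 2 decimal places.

16.00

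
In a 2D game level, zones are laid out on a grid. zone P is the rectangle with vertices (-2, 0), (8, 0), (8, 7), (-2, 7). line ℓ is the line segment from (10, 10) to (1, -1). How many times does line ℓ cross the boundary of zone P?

The segment meets the boundary at (1.818,0), (7.545,7).

2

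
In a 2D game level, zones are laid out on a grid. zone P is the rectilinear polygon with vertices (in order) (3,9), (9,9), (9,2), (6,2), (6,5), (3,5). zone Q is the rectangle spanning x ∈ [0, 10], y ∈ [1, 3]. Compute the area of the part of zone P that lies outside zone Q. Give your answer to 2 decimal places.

30.00

|zone P| = 33, |zone P∩zone Q| = 3.
|zone P ∖ zone Q| = |zone P| − |zone P∩zone Q| = 33 − 3 = 30.00.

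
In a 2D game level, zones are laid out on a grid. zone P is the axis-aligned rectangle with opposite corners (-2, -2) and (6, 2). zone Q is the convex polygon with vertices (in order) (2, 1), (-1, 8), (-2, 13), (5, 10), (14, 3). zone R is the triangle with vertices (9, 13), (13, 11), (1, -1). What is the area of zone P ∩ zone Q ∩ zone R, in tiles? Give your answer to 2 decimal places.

The intersection is the polygon with vertices (2.158,1.026), (2.714,2), (4,2), (3.2,1.2).
By the shoelace formula its area is 0.97.

0.97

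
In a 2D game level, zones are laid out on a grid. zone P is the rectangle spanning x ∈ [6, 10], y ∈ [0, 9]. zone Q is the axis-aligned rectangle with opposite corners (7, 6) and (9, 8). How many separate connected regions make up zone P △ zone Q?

zone P △ zone Q is a single connected region.

1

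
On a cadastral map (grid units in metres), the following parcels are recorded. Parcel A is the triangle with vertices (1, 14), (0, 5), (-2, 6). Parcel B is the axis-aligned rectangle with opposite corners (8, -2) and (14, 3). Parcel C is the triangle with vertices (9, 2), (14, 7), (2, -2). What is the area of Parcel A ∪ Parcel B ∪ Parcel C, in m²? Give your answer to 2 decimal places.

By inclusion–exclusion:
Individual areas: |Parcel A| = 9.5, |Parcel B| = 30, |Parcel C| = 7.5.
|Parcel A∩Parcel B| = 0.
|Parcel A∩Parcel C| = 0.
|Parcel B∩Parcel C| = 1.619.
|Parcel A∩Parcel B∩Parcel C| = 0.
|Parcel A ∪ Parcel B ∪ Parcel C| = 47 − 1.619 + 0 = 45.38.

45.38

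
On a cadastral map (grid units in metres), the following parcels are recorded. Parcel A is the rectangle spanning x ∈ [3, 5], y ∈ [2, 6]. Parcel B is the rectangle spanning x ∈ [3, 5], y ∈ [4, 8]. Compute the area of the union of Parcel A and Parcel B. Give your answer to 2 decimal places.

By inclusion–exclusion:
Individual areas: |Parcel A| = 8, |Parcel B| = 8.
|Parcel A∩Parcel B|: x∈[3,5], y∈[4,6] → 2·2 = 4.
|Parcel A ∪ Parcel B| = 16 − 4 = 12.00.

12.00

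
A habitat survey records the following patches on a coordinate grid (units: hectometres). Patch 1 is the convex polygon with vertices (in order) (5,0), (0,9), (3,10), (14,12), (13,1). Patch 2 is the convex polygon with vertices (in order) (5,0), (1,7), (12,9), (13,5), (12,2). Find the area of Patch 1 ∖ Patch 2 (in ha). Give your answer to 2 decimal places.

46.39

|Patch 1| = 116.5, |Patch 1∩Patch 2| = 70.1101.
|Patch 1 ∖ Patch 2| = |Patch 1| − |Patch 1∩Patch 2| = 116.5 − 70.1101 = 46.39.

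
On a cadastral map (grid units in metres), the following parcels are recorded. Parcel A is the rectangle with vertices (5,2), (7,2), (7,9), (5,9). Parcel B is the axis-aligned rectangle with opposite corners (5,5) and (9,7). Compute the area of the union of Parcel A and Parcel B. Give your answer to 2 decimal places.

By inclusion–exclusion:
Individual areas: |Parcel A| = 14, |Parcel B| = 8.
|Parcel A∩Parcel B|: x∈[5,7], y∈[5,7] → 2·2 = 4.
|Parcel A ∪ Parcel B| = 22 − 4 = 18.00.

18.00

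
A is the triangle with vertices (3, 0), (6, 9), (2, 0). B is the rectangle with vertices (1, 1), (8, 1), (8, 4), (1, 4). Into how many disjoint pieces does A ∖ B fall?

2

A ∖ B splits into 2 disjoint pieces (area 0.9444, area 1.3889).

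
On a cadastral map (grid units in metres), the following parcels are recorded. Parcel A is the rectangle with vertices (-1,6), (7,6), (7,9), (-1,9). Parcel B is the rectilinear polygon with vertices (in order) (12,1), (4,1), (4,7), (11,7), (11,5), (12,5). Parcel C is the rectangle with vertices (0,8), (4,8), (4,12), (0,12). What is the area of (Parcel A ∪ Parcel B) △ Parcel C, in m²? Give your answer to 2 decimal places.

|Parcel A ∪ Parcel B| = 67.
|(Parcel A ∪ Parcel B) ∩ Parcel C| = 4.
|(Parcel A ∪ Parcel B) △ Parcel C| = 67 + 16 − 8 = 75.00.

75.00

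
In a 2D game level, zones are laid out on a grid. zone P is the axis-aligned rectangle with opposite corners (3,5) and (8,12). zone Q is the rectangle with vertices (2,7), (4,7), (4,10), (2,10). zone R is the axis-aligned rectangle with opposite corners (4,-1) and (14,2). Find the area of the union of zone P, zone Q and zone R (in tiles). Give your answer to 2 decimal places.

68.00

By inclusion–exclusion:
Individual areas: |zone P| = 35, |zone Q| = 6, |zone R| = 30.
|zone P∩zone Q|: x∈[3,4], y∈[7,10] → 1·3 = 3.
|zone P∩zone R| = 0 (no overlap).
|zone Q∩zone R| = 0 (no overlap).
|zone P∩zone Q∩zone R| = 0.
|zone P ∪ zone Q ∪ zone R| = 71 − 3 + 0 = 68.00.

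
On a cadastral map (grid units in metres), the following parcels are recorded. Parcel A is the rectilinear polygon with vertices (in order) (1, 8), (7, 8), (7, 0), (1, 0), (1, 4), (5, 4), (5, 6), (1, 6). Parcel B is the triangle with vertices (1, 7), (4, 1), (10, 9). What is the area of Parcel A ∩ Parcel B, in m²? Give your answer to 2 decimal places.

18.75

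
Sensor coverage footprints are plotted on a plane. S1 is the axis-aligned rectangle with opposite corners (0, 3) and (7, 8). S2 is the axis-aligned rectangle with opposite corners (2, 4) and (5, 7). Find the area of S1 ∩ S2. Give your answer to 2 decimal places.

9.00

|S1∩S2|: x∈[2,5], y∈[4,7] → 3·3 = 9.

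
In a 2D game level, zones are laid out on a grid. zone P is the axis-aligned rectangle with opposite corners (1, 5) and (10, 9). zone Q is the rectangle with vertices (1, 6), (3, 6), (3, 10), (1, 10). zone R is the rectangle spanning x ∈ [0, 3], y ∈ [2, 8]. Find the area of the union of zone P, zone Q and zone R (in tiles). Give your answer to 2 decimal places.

50.00

By inclusion–exclusion:
Individual areas: |zone P| = 36, |zone Q| = 8, |zone R| = 18.
|zone P∩zone Q|: x∈[1,3], y∈[6,9] → 2·3 = 6.
|zone P∩zone R|: x∈[1,3], y∈[5,8] → 2·3 = 6.
|zone Q∩zone R|: x∈[1,3], y∈[6,8] → 2·2 = 4.
|zone P∩zone Q∩zone R| = 4.
|zone P ∪ zone Q ∪ zone R| = 62 − 16 + 4 = 50.00.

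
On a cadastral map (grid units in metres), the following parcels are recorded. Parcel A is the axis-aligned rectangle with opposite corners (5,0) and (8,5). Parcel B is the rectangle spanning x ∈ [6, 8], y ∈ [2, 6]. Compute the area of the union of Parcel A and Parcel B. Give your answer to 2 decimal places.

By inclusion–exclusion:
Individual areas: |Parcel A| = 15, |Parcel B| = 8.
|Parcel A∩Parcel B|: x∈[6,8], y∈[2,5] → 2·3 = 6.
|Parcel A ∪ Parcel B| = 23 − 6 = 17.00.

17.00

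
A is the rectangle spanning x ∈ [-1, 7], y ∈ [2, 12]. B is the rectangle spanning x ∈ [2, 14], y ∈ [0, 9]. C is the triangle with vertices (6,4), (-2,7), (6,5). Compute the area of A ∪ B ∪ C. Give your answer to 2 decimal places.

153.06

By inclusion–exclusion:
Individual areas: |A| = 80, |B| = 108, |C| = 4.
|A∩B|: x∈[2,7], y∈[2,9] → 5·7 = 35.
|A∩C| = 3.9375.
|B∩C| = 3.
|A∩B∩C| = 3.
|A ∪ B ∪ C| = 192 − 41.9375 + 3 = 153.06.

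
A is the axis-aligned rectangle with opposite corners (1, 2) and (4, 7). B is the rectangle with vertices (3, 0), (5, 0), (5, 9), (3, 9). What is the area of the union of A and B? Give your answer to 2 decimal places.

28.00

By inclusion–exclusion:
Individual areas: |A| = 15, |B| = 18.
|A∩B|: x∈[3,4], y∈[2,7] → 1·5 = 5.
|A ∪ B| = 33 − 5 = 28.00.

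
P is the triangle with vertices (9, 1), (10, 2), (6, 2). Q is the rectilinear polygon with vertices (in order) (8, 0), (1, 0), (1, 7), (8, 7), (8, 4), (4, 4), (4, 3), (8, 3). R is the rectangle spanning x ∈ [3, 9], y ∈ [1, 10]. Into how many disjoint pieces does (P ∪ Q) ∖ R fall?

(P ∪ Q) ∖ R splits into 2 disjoint pieces (area 0.5, area 19).

2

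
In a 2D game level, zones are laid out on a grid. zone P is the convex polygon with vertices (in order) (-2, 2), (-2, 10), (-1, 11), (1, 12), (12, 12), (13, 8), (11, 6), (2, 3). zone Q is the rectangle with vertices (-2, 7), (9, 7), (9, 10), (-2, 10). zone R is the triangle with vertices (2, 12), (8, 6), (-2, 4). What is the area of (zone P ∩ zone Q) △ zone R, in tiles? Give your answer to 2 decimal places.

|zone P ∩ zone Q| = 33.
|(zone P ∩ zone Q) ∩ zone R| = 15.75.
|(zone P ∩ zone Q) △ zone R| = 33 + 36 − 31.5 = 37.50.

37.50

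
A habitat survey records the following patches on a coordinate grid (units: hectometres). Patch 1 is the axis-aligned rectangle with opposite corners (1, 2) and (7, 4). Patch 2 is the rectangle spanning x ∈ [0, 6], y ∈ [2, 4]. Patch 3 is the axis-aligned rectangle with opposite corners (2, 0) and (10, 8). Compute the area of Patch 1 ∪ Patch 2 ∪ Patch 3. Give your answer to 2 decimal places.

68.00

By inclusion–exclusion:
Individual areas: |Patch 1| = 12, |Patch 2| = 12, |Patch 3| = 64.
|Patch 1∩Patch 2|: x∈[1,6], y∈[2,4] → 5·2 = 10.
|Patch 1∩Patch 3|: x∈[2,7], y∈[2,4] → 5·2 = 10.
|Patch 2∩Patch 3|: x∈[2,6], y∈[2,4] → 4·2 = 8.
|Patch 1∩Patch 2∩Patch 3| = 8.
|Patch 1 ∪ Patch 2 ∪ Patch 3| = 88 − 28 + 8 = 68.00.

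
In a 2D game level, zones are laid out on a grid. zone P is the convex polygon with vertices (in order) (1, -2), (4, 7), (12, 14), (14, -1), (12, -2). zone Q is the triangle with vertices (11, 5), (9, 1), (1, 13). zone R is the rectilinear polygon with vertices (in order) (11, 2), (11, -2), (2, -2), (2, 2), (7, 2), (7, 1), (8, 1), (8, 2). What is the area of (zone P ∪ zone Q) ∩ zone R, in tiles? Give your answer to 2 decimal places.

|zone P ∪ zone Q| = 136.045.
|(zone P ∪ zone Q) ∩ zone R| = 34.83.

34.83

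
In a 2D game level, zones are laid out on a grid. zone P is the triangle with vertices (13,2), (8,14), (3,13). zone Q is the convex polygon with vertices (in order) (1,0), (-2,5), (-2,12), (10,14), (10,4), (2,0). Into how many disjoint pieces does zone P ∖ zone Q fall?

2

zone P ∖ zone Q splits into 2 disjoint pieces (area 5.85, area 1.2607).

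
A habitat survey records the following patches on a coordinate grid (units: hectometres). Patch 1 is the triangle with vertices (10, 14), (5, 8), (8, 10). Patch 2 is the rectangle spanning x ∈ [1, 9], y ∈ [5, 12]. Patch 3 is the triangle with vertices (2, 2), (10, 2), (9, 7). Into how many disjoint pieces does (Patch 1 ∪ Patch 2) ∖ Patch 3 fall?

(Patch 1 ∪ Patch 2) ∖ Patch 3 is a single connected region.

1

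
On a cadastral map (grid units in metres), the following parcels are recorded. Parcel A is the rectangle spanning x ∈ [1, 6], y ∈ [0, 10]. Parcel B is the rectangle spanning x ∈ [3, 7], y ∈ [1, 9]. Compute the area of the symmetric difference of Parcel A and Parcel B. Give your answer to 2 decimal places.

34.00

|Parcel A∩Parcel B|: x∈[3,6], y∈[1,9] → 3·8 = 24.
|Parcel A △ Parcel B| = |Parcel A| + |Parcel B| − 2·|Parcel A∩Parcel B| = 50 + 32 − 48 = 34.00.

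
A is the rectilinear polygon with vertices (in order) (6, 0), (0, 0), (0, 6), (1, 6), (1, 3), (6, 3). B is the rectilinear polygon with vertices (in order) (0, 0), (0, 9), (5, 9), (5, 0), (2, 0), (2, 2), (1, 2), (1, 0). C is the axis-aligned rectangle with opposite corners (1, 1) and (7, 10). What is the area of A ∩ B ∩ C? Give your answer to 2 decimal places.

7.00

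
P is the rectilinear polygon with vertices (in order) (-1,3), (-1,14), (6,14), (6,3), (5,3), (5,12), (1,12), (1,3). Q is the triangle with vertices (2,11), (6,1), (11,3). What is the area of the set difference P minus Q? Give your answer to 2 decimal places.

36.16

|P| = 41, |P∩Q| = 4.8389.
|P ∖ Q| = |P| − |P∩Q| = 41 − 4.8389 = 36.16.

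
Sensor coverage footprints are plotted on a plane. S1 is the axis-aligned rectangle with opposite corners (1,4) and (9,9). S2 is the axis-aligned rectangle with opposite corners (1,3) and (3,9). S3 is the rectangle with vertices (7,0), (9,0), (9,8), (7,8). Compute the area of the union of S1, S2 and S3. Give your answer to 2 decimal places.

By inclusion–exclusion:
Individual areas: |S1| = 40, |S2| = 12, |S3| = 16.
|S1∩S2|: x∈[1,3], y∈[4,9] → 2·5 = 10.
|S1∩S3|: x∈[7,9], y∈[4,8] → 2·4 = 8.
|S2∩S3| = 0 (no overlap).
|S1∩S2∩S3| = 0.
|S1 ∪ S2 ∪ S3| = 68 − 18 + 0 = 50.00.

50.00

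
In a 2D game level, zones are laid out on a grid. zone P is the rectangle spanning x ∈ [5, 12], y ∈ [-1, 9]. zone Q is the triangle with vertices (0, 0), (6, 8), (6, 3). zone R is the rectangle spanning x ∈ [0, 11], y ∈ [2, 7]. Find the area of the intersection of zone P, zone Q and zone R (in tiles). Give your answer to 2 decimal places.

4.21

The intersection is the polygon with vertices (5.25,7), (6,7), (6,3), (5,2.5), (5,6.667).
By the shoelace formula its area is 4.21.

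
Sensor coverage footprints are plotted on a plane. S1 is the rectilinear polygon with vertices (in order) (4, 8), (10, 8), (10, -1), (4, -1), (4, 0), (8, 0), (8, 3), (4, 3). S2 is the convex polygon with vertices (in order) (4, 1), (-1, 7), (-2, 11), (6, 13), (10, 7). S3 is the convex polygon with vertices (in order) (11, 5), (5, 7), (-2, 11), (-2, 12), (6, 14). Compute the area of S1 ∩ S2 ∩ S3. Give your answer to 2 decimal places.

8.45

The intersection is the polygon with vertices (8.75,5.75), (5,7), (4,7.571), (4,8), (9.333,8), (9.929,6.929).
By the shoelace formula its area is 8.45.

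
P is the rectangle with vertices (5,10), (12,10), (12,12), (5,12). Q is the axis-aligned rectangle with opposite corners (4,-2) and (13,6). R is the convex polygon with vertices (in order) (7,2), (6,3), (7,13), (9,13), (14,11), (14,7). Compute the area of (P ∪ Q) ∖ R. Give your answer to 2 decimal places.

61.40

|P ∪ Q| = 86.
|(P ∪ Q) ∩ R| = 24.6.
|(P ∪ Q) ∖ R| = 86 − 24.6 = 61.40.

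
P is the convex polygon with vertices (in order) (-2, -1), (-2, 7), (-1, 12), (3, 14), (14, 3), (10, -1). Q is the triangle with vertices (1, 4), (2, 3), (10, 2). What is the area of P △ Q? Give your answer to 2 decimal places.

159.50

|P| = 163, |Q| = 3.5, |P∩Q| = 3.5.
|P △ Q| = |P| + |Q| − 2·|P∩Q| = 163 + 3.5 − 7 = 159.50.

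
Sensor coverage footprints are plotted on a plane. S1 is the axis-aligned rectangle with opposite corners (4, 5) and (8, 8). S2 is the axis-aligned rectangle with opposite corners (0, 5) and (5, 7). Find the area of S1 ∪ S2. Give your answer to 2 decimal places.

20.00

By inclusion–exclusion:
Individual areas: |S1| = 12, |S2| = 10.
|S1∩S2|: x∈[4,5], y∈[5,7] → 1·2 = 2.
|S1 ∪ S2| = 22 − 2 = 20.00.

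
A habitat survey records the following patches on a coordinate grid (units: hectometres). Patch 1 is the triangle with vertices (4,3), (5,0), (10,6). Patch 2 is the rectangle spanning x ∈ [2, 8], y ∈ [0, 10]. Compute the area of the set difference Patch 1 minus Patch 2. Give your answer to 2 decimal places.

1.40

|Patch 1| = 10.5, |Patch 1∩Patch 2| = 9.1.
|Patch 1 ∖ Patch 2| = |Patch 1| − |Patch 1∩Patch 2| = 10.5 − 9.1 = 1.40.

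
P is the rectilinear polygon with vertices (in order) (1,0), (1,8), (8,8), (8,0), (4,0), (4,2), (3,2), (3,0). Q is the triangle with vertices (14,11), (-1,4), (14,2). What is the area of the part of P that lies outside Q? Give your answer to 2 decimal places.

|P| = 54, |P∩Q| = 23.0571.
|P ∖ Q| = |P| − |P∩Q| = 54 − 23.0571 = 30.94.

30.94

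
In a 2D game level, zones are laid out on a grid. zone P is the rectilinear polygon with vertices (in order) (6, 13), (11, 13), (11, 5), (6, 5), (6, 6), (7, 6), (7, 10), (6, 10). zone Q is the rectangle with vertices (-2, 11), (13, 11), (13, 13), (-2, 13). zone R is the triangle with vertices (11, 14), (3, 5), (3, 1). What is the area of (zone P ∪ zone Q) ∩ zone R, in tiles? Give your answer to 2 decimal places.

3.87

|zone P ∪ zone Q| = 56.
|(zone P ∪ zone Q) ∩ zone R| = 3.87.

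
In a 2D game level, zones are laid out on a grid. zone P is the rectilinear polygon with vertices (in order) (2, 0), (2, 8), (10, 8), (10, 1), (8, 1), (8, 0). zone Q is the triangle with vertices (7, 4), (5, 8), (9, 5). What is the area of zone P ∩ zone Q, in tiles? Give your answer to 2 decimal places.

5.00

The intersection is the polygon with vertices (5,8), (9,5), (7,4).
By the shoelace formula its area is 5.00.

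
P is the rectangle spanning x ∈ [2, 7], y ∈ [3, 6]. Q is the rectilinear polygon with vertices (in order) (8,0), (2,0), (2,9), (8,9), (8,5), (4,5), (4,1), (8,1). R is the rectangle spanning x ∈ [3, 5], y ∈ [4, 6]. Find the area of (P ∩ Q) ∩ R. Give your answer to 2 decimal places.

3.00

The region (P ∩ Q) ∩ R is the polygon with vertices (4,5), (4,4), (3,4), (3,6), (5,6), (5,5).
By the shoelace formula its area is 3.00.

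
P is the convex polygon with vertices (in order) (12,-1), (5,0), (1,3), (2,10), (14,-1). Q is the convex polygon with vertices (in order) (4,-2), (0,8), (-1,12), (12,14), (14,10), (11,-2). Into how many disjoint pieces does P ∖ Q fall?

2

P ∖ Q splits into 2 disjoint pieces (area 2.7811, area 1.4568).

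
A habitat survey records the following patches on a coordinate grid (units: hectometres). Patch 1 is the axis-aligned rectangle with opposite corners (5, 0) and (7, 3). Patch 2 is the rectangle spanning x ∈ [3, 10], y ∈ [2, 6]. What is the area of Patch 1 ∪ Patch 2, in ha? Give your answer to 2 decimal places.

By inclusion–exclusion:
Individual areas: |Patch 1| = 6, |Patch 2| = 28.
|Patch 1∩Patch 2|: x∈[5,7], y∈[2,3] → 2·1 = 2.
|Patch 1 ∪ Patch 2| = 34 − 2 = 32.00.

32.00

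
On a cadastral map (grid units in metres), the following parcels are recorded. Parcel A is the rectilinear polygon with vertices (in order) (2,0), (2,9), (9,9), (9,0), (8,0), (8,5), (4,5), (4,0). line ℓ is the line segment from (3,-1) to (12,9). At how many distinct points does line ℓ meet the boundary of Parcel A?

The segment meets the boundary at (8,4.556), (4,0.111), (3.9,0), (9,5.667).

4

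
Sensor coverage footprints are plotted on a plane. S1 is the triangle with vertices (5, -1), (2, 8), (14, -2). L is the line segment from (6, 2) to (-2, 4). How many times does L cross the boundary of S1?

The segment meets the boundary at (3.818,2.545).

1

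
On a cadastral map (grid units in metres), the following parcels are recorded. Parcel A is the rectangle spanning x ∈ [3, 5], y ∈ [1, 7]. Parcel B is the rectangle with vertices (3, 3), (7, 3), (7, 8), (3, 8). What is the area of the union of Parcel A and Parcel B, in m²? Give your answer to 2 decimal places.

24.00

By inclusion–exclusion:
Individual areas: |Parcel A| = 12, |Parcel B| = 20.
|Parcel A∩Parcel B|: x∈[3,5], y∈[3,7] → 2·4 = 8.
|Parcel A ∪ Parcel B| = 32 − 8 = 24.00.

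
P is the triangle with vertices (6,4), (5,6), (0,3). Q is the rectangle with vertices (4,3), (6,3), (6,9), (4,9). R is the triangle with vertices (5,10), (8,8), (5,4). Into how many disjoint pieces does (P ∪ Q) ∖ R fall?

(P ∪ Q) ∖ R is a single connected region.

1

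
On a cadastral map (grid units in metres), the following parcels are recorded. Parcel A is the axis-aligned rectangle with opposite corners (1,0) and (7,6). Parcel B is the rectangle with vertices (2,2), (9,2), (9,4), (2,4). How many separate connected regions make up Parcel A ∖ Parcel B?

1

Parcel A ∖ Parcel B is a single connected region.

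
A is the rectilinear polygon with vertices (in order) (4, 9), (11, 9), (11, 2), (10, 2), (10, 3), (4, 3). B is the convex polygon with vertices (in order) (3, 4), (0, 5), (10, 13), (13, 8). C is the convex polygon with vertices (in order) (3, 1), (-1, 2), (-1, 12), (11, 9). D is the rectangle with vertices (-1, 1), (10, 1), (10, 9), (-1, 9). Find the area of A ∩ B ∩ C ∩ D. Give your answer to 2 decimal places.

18.80

The intersection is the polygon with vertices (4,8.2), (5,9), (10,9), (10,8), (8,6), (4,4.4).
By the shoelace formula its area is 18.80.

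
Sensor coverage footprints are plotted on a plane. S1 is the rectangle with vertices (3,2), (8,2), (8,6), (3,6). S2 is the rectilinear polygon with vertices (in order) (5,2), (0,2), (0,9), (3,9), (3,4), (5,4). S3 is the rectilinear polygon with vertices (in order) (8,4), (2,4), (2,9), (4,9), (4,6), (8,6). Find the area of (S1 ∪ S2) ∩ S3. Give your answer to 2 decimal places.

15.00

The region (S1 ∪ S2) ∩ S3 is the polygon with vertices (8,4), (2,4), (2,9), (3,9), (3,6), (4,6), (8,6).
By the shoelace formula its area is 15.00.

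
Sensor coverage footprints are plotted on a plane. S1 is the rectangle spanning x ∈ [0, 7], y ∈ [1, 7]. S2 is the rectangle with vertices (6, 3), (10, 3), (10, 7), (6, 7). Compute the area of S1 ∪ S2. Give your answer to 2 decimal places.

By inclusion–exclusion:
Individual areas: |S1| = 42, |S2| = 16.
|S1∩S2|: x∈[6,7], y∈[3,7] → 1·4 = 4.
|S1 ∪ S2| = 58 − 4 = 54.00.

54.00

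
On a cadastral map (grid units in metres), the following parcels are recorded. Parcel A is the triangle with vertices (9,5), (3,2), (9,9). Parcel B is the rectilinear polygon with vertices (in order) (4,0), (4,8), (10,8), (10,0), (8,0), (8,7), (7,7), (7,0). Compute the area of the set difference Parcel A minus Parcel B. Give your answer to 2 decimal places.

3.46

|Parcel A| = 12, |Parcel A∩Parcel B| = 8.5357.
|Parcel A ∖ Parcel B| = |Parcel A| − |Parcel A∩Parcel B| = 12 − 8.5357 = 3.46.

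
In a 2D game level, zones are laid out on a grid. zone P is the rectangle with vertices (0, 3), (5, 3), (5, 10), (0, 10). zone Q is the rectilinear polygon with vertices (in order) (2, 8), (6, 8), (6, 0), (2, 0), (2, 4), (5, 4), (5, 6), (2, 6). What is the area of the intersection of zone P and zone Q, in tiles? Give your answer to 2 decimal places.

9.00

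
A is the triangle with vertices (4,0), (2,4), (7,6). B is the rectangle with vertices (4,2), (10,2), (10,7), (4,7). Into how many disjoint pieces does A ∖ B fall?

A ∖ B is a single connected region.

1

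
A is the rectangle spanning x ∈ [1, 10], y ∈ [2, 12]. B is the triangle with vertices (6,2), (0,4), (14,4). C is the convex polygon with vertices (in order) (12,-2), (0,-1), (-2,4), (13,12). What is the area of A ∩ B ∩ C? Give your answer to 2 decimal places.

11.83

The intersection is the polygon with vertices (6,2), (1,3.667), (1,4), (10,4), (10,3).
By the shoelace formula its area is 11.83.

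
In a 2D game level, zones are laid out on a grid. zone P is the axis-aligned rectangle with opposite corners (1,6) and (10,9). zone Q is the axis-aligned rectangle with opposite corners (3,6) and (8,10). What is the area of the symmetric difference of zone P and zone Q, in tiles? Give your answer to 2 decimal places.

17.00

|zone P∩zone Q|: x∈[3,8], y∈[6,9] → 5·3 = 15.
|zone P △ zone Q| = |zone P| + |zone Q| − 2·|zone P∩zone Q| = 27 + 20 − 30 = 17.00.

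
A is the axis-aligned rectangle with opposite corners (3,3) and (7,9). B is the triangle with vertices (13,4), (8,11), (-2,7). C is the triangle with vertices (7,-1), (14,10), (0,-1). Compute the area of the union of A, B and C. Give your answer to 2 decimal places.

By inclusion–exclusion:
Individual areas: |A| = 24, |B| = 45, |C| = 38.5.
|A∩B| = 13.6.
|A∩C| = 1.4318.
|B∩C| = 5.3362.
|A∩B∩C| = 0.
|A ∪ B ∪ C| = 107.5 − 20.368 + 0 = 87.13.

87.13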